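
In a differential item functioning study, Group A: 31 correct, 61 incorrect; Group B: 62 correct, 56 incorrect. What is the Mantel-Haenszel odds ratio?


Odds_A = 31/61 = 0.5082
Odds_B = 62/56 = 1.1071
OR = Odds_A / Odds_B = 0.5082 / 1.1071
Exactly, OR = (31 * 56) / (61 * 62) = 1736 / 3782
OR = 0.459

0.459


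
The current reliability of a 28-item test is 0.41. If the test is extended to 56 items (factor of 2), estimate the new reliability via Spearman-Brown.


r_new = (n * rxx) / (1 + (n-1) * rxx)
r_new = (2 * 0.41) / (1 + 1 * 0.41)
r_new = 0.82 / 1.41
r_new = 0.5816

0.5816


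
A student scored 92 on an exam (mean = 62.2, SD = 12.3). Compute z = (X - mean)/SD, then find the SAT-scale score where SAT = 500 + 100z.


z = (X - mean) / SD = (92 - 62.2) / 12.3
z = 29.8 / 12.3
z = 2.4228
SAT-scale = SAT = 500 + 100z
Carry z at full precision (z = 29.8 / 12.3) into the conversion:
SAT-scale = 500 + 100 * (29.8 / 12.3) = 500 + 2980 / 12.3
SAT-scale = 500 + 242.2764
SAT-scale = 742.2764

742.2764


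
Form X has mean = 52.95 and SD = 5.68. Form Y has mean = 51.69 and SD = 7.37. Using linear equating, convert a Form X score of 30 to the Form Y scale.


slope = SD_Y / SD_X = 7.37 / 5.68 ~ 1.2975
intercept = mean_Y - slope * mean_X = 51.69 - (7.37 / 5.68) * 52.95 ~ -17.0145
Y = slope * X + intercept. To avoid rounding drift from the rounded slope/intercept, evaluate the equivalent form Y = mean_Y + SD_Y * (X - mean_X) / SD_X at full precision:
Y = 51.69 + 7.37 * (30 - 52.95) / 5.68
Y = 51.69 - 7.37 * 22.95 / 5.68
Y = 51.69 - 169.1415 / 5.68
Y = 51.69 - 29.7784
Y = 21.9116

21.9116


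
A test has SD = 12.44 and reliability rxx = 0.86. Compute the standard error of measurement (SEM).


SEM = SD * sqrt(1 - rxx)
SEM = 12.44 * sqrt(1 - 0.86)
SEM = 12.44 * sqrt(0.14) = 12.44 * 0.374166
SEM = 4.6546

4.6546


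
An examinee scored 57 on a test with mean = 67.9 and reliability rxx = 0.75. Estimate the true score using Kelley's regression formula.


T_est = rxx * X + (1 - rxx) * mean
T_est = 0.75 * 57 + 0.25 * 67.9
T_est = 42.75 + 16.975
T_est = 59.725

59.725


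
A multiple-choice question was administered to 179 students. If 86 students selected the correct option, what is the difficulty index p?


Item difficulty p = number correct / total examinees
p = 86 / 179
p = 0.4804

0.4804


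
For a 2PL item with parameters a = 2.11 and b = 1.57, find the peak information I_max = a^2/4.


For 2PL, max info at theta = b = 1.57
I_max = a^2 / 4 = 2.11^2 / 4
= 4.4521 / 4
I_max = 1.113

1.113


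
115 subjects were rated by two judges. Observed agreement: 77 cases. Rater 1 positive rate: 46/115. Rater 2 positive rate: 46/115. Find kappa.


P_o = 77/115 = 0.669565
P_e = (46*46 + 69*69) / 13225 = 0.52
kappa = (P_o - P_e) / (1 - P_e)
kappa = (0.669565 - 0.52) / (1 - 0.52)
kappa = 0.3116

0.3116


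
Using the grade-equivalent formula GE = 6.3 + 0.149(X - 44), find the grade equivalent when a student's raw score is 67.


raw - median = 67 - 44 = 23
slope * diff = 0.149 * 23 = 3.427
GE = 6.3 + 3.427
GE = 9.727

9.727


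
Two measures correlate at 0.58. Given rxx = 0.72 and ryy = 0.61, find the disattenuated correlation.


r_corrected = rxy / sqrt(rxx * ryy)
= 0.58 / sqrt(0.72 * 0.61)
= 0.58 / sqrt(0.4392)
= 0.58 / 0.662722
r_corrected = 0.8752

0.8752


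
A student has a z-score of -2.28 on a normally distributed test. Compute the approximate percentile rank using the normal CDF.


CDF(z) = 0.5 * (1 + erf(z/sqrt(2)))
erf(-1.6122) = -0.9774
CDF = 0.0113
Percentile rank = 0.0113 * 100 = 1.13

1.13


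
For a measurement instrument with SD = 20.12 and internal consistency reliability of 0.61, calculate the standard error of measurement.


SEM = SD * sqrt(1 - rxx)
SEM = 20.12 * sqrt(1 - 0.61)
SEM = 20.12 * sqrt(0.39) = 20.12 * 0.6245
SEM = 12.5649

12.5649


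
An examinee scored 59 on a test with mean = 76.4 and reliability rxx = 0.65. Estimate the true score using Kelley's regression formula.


T_est = rxx * X + (1 - rxx) * mean
T_est = 0.65 * 59 + 0.35 * 76.4
T_est = 38.35 + 26.74
T_est = 65.09

65.09


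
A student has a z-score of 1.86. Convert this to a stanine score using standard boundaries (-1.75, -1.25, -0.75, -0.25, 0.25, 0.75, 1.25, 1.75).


Stanine boundaries: [-1.75, -1.25, -0.75, -0.25, 0.25, 0.75, 1.25, 1.75]
z = 1.86
Check each boundary:
  z >= -1.75 -> could be stanine 2
  z >= -1.25 -> could be stanine 3
  z >= -0.75 -> could be stanine 4
  z >= -0.25 -> could be stanine 5
  z >= 0.25 -> could be stanine 6
  z >= 0.75 -> could be stanine 7
  z >= 1.25 -> could be stanine 8
  z >= 1.75 -> could be stanine 9
Highest qualifying boundary gives stanine = 9

9


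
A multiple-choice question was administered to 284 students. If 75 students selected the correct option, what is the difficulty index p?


Item difficulty p = number correct / total examinees
p = 75 / 284
p = 0.2641

0.2641


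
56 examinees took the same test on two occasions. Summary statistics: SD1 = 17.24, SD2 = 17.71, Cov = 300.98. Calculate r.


r = cov(X,Y) / (SD_X * SD_Y)
r = 300.98 / (17.24 * 17.71)
r = 300.98 / 305.3204
r = 0.9858

0.9858


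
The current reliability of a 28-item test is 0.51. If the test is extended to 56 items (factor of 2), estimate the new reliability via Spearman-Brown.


r_new = (n * rxx) / (1 + (n-1) * rxx)
r_new = (2 * 0.51) / (1 + 1 * 0.51)
r_new = 1.02 / 1.51
r_new = 0.6755

0.6755


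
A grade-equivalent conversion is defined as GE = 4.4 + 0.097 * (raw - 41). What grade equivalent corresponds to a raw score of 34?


raw - median = 34 - 41 = -7
slope * diff = 0.097 * -7 = -0.679
GE = 4.4 + -0.679
GE = 3.721

3.721


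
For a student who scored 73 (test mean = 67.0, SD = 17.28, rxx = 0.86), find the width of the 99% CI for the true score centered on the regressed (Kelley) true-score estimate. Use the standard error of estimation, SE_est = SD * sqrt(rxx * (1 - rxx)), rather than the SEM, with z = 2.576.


True score estimate = 0.86*73 + 0.14*67.0 = 72.16
SE_est = SD * sqrt(rxx * (1 - rxx)) = 17.28 * sqrt(0.86 * 0.14) = 17.28 * sqrt(0.1204) = 5.995936
CI = T_est +/- z * SE_est, so width = 2 * z * SE_est = 2 * 2.576 * 5.995936
Width = 30.8911

30.8911


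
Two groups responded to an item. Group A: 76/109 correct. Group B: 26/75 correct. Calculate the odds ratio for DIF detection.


Odds_A = 76/33 = 2.303
Odds_B = 26/49 = 0.5306
OR = Odds_A / Odds_B = 2.303 / 0.5306
Exactly, OR = (76 * 49) / (33 * 26) = 3724 / 858
OR = 4.3403

4.3403


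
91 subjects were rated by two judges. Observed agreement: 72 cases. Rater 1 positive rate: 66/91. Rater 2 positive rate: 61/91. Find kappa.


P_o = 72/91 = 0.791209
P_e = (66*61 + 25*30) / 8281 = 0.576742
kappa = (P_o - P_e) / (1 - P_e)
kappa = (0.791209 - 0.576742) / (1 - 0.576742)
kappa = 0.5067

0.5067


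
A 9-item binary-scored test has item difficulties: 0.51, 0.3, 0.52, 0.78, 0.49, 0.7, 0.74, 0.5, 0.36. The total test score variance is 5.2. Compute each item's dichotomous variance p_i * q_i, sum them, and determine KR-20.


For each item, compute p_i * q_i:
  Item 1: 0.51 * 0.49 = 0.2499
  Item 2: 0.3 * 0.7 = 0.21
  Item 3: 0.52 * 0.48 = 0.2496
  Item 4: 0.78 * 0.22 = 0.1716
  Item 5: 0.49 * 0.51 = 0.2499
  Item 6: 0.7 * 0.3 = 0.21
  Item 7: 0.74 * 0.26 = 0.1924
  Item 8: 0.5 * 0.5 = 0.25
  Item 9: 0.36 * 0.64 = 0.2304
Sum(p_i * q_i) = 0.2499 + 0.21 + 0.2496 + 0.1716 + 0.2499 + 0.21 + 0.1924 + 0.25 + 0.2304 = 2.0138
KR-20 = (k/(k-1)) * (1 - Sum(p_i*q_i) / Var_total)
= (9/8) * (1 - 2.0138/5.2)
= 1.125 * 0.6127
KR-20 = 0.6893

0.6893


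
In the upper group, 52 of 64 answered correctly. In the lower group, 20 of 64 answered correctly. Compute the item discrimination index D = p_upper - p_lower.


p_upper = 52/64 = 0.8125
p_lower = 20/64 = 0.3125
D = 0.8125 - 0.3125 = 0.5

0.5


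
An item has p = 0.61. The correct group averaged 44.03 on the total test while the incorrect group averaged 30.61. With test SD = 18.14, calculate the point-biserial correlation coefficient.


q = 1 - p = 0.39
rpb = ((M1 - M0) / SD) * sqrt(p * q)
rpb = ((44.03 - 30.61) / 18.14) * sqrt(0.61 * 0.39)
rpb = 0.3608

0.3608


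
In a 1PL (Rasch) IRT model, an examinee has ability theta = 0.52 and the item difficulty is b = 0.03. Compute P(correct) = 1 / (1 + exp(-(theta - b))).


theta - b = 0.52 - 0.03 = 0.49
exp(-(theta - b)) = exp(-0.49) = 0.6126
P = 1 / (1 + 0.6126)
P = 0.6201

0.6201


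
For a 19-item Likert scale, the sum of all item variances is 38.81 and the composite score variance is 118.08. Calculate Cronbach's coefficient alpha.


alpha = (k/(k-1)) * (1 - sum(si^2)/s_total^2)
= (19/18) * (1 - 38.81/118.08)
alpha = 0.7086

0.7086


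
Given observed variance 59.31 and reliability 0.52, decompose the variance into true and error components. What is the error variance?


var_true = rxx * var_obs = 0.52 * 59.31 = 30.8412
var_error = var_obs - var_true
var_error = 59.31 - 30.8412
var_error = 28.4688

28.4688


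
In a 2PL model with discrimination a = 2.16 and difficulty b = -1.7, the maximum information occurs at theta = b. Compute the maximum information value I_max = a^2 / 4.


For 2PL, max info at theta = b = -1.7
I_max = a^2 / 4 = 2.16^2 / 4
= 4.6656 / 4
I_max = 1.1664

1.1664


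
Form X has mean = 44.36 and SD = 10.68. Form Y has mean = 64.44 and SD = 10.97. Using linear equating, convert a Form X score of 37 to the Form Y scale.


slope = SD_Y / SD_X = 10.97 / 10.68 ~ 1.0272
intercept = mean_Y - slope * mean_X = 64.44 - (10.97 / 10.68) * 44.36 ~ 18.8755
Y = slope * X + intercept. To avoid rounding drift from the rounded slope/intercept, evaluate the equivalent form Y = mean_Y + SD_Y * (X - mean_X) / SD_X at full precision:
Y = 64.44 + 10.97 * (37 - 44.36) / 10.68
Y = 64.44 - 10.97 * 7.36 / 10.68
Y = 64.44 - 80.7392 / 10.68
Y = 64.44 - 7.5599
Y = 56.8801

56.8801


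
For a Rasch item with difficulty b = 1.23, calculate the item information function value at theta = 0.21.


P = 1/(1+exp(-(0.21-1.23))) = 0.265
I = P*(1-P) = 0.265 * 0.735
I = 0.1948

0.1948


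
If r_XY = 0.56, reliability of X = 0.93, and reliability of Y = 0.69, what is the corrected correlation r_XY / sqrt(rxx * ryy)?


r_corrected = rxy / sqrt(rxx * ryy)
= 0.56 / sqrt(0.93 * 0.69)
= 0.56 / sqrt(0.6417)
= 0.56 / 0.801062
r_corrected = 0.6991

0.6991


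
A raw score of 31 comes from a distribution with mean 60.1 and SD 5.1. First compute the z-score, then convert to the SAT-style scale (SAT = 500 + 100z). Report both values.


z = (X - mean) / SD = (31 - 60.1) / 5.1
z = -29.1 / 5.1
z = -5.7059
SAT-scale = SAT = 500 + 100z
Carry z at full precision (z = -29.1 / 5.1) into the conversion:
SAT-scale = 500 + 100 * (-29.1 / 5.1) = 500 + -2910 / 5.1
SAT-scale = 500 + -570.5882
SAT-scale = -70.5882

-70.5882


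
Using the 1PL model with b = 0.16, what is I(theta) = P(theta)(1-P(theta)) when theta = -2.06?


P = 1/(1+exp(-(-2.06-0.16))) = 0.098
I = P*(1-P) = 0.098 * 0.902
I = 0.0884

0.0884


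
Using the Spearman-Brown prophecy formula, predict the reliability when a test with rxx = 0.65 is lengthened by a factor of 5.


r_new = (n * rxx) / (1 + (n-1) * rxx)
r_new = (5 * 0.65) / (1 + 4 * 0.65)
r_new = 3.25 / 3.6
r_new = 0.9028

0.9028


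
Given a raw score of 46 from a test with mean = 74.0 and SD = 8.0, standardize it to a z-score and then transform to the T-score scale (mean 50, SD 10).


z = (X - mean) / SD = (46 - 74.0) / 8.0
z = -28.0 / 8.0
z = -3.5
T-score = T = 50 + 10z
Carry z at full precision (z = -28.0 / 8.0) into the conversion:
T-score = 50 + 10 * (-28.0 / 8.0) = 50 + -280 / 8.0
T-score = 50 + -35.0
T-score = 15.0

15.0


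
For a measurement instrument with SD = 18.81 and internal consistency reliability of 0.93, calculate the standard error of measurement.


SEM = SD * sqrt(1 - rxx)
SEM = 18.81 * sqrt(1 - 0.93)
SEM = 18.81 * sqrt(0.07) = 18.81 * 0.264575
SEM = 4.9767

4.9767


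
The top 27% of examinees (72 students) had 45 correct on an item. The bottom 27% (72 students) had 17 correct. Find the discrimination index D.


p_upper = 45/72 = 0.625
p_lower = 17/72 = 0.2361
D = 0.625 - 0.2361 = 0.3889

0.3889


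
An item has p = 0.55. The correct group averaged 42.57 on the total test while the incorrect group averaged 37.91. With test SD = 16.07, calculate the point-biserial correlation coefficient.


q = 1 - p = 0.45
rpb = ((M1 - M0) / SD) * sqrt(p * q)
rpb = ((42.57 - 37.91) / 16.07) * sqrt(0.55 * 0.45)
rpb = 0.1443

0.1443


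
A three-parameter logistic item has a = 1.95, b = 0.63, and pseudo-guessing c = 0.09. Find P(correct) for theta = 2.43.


logit = 1.95*(2.43 - 0.63) = 3.51
P* = 1/(1 + exp(-3.51)) = 0.971
P = 0.09 + (1 - 0.09) * 0.971
P = 0.9736

0.9736


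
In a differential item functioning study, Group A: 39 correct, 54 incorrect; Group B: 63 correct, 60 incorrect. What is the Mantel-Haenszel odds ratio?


Odds_A = 39/54 = 0.7222
Odds_B = 63/60 = 1.05
OR = Odds_A / Odds_B = 0.7222 / 1.05
Exactly, OR = (39 * 60) / (54 * 63) = 2340 / 3402
OR = 0.6878

0.6878


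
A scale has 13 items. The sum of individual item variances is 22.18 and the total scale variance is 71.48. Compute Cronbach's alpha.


alpha = (k/(k-1)) * (1 - sum(si^2)/s_total^2)
= (13/12) * (1 - 22.18/71.48)
alpha = 0.7472

0.7472


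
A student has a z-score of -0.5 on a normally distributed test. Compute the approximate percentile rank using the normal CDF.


CDF(z) = 0.5 * (1 + erf(z/sqrt(2)))
erf(-0.3536) = -0.3829
CDF = 0.3085
Percentile rank = 0.3085 * 100 = 30.85

30.85


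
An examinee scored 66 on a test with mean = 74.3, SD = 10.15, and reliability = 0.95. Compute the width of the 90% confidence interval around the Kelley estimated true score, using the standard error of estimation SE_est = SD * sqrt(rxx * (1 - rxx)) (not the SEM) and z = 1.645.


True score estimate = 0.95*66 + 0.05*74.3 = 66.415
SE_est = SD * sqrt(rxx * (1 - rxx)) = 10.15 * sqrt(0.95 * 0.05) = 10.15 * sqrt(0.0475) = 2.212141
CI = T_est +/- z * SE_est, so width = 2 * z * SE_est = 2 * 1.645 * 2.212141
Width = 7.2779

7.2779


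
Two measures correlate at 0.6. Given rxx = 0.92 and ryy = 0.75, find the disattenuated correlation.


r_corrected = rxy / sqrt(rxx * ryy)
= 0.6 / sqrt(0.92 * 0.75)
= 0.6 / sqrt(0.69)
= 0.6 / 0.830662
r_corrected = 0.7223

0.7223


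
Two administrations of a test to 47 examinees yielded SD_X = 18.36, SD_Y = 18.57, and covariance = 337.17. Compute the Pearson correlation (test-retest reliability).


r = cov(X,Y) / (SD_X * SD_Y)
r = 337.17 / (18.36 * 18.57)
r = 337.17 / 340.9452
r = 0.9889

0.9889


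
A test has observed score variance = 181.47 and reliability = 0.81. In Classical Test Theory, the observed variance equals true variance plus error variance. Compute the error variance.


var_true = rxx * var_obs = 0.81 * 181.47 = 146.9907
var_error = var_obs - var_true
var_error = 181.47 - 146.9907
var_error = 34.4793

34.4793


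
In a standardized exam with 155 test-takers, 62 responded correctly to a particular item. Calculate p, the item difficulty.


Item difficulty p = number correct / total examinees
p = 62 / 155
p = 0.4

0.4


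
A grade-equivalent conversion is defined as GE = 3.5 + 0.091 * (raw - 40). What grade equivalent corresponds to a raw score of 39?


raw - median = 39 - 40 = -1
slope * diff = 0.091 * -1 = -0.091
GE = 3.5 + -0.091
GE = 3.409

3.409


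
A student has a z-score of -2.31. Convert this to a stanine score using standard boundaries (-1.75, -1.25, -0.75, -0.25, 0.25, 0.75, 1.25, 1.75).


Stanine boundaries: [-1.75, -1.25, -0.75, -0.25, 0.25, 0.75, 1.25, 1.75]
z = -2.31
Check each boundary:
  z < -1.75
  z < -1.25
  z < -0.75
  z < -0.25
  z < 0.25
  z < 0.75
  z < 1.25
  z < 1.75
Highest qualifying boundary gives stanine = 1

1


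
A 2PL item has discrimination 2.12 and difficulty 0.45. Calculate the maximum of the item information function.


For 2PL, max info at theta = b = 0.45
I_max = a^2 / 4 = 2.12^2 / 4
= 4.4944 / 4
I_max = 1.1236

1.1236


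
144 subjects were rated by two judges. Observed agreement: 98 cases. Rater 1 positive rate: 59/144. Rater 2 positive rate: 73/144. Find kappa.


P_o = 98/144 = 0.680556
P_e = (59*73 + 85*71) / 20736 = 0.498746
kappa = (P_o - P_e) / (1 - P_e)
kappa = (0.680556 - 0.498746) / (1 - 0.498746)
kappa = 0.3627

0.3627


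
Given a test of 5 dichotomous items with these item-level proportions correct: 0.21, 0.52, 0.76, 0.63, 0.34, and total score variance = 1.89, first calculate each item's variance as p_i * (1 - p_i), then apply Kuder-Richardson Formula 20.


For each item, compute p_i * q_i:
  Item 1: 0.21 * 0.79 = 0.1659
  Item 2: 0.52 * 0.48 = 0.2496
  Item 3: 0.76 * 0.24 = 0.1824
  Item 4: 0.63 * 0.37 = 0.2331
  Item 5: 0.34 * 0.66 = 0.2244
Sum(p_i * q_i) = 0.1659 + 0.2496 + 0.1824 + 0.2331 + 0.2244 = 1.0554
KR-20 = (k/(k-1)) * (1 - Sum(p_i*q_i) / Var_total)
= (5/4) * (1 - 1.0554/1.89)
= 1.25 * 0.4416
KR-20 = 0.552

0.552


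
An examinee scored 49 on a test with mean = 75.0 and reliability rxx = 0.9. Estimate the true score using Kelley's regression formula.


T_est = rxx * X + (1 - rxx) * mean
T_est = 0.9 * 49 + 0.1 * 75.0
T_est = 44.1 + 7.5
T_est = 51.6

51.6


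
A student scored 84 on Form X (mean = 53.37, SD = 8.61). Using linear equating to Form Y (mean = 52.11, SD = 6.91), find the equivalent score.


slope = SD_Y / SD_X = 6.91 / 8.61 ~ 0.8026
intercept = mean_Y - slope * mean_X = 52.11 - (6.91 / 8.61) * 53.37 ~ 9.2776
Y = slope * X + intercept. To avoid rounding drift from the rounded slope/intercept, evaluate the equivalent form Y = mean_Y + SD_Y * (X - mean_X) / SD_X at full precision:
Y = 52.11 + 6.91 * (84 - 53.37) / 8.61
Y = 52.11 + 6.91 * 30.63 / 8.61
Y = 52.11 + 211.6533 / 8.61
Y = 52.11 + 24.5823
Y = 76.6923

76.6923


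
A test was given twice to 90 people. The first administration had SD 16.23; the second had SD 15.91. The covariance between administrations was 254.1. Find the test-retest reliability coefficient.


r = cov(X,Y) / (SD_X * SD_Y)
r = 254.1 / (16.23 * 15.91)
r = 254.1 / 258.2193
r = 0.984

0.984


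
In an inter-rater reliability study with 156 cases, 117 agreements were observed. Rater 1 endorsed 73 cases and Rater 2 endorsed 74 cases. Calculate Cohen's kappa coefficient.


P_o = 117/156 = 0.75
P_e = (73*74 + 83*82) / 24336 = 0.501644
kappa = (P_o - P_e) / (1 - P_e)
kappa = (0.75 - 0.501644) / (1 - 0.501644)
kappa = 0.4984

0.4984


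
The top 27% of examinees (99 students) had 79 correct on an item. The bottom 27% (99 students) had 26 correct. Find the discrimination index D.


p_upper = 79/99 = 0.798
p_lower = 26/99 = 0.2626
D = 0.798 - 0.2626 = 0.5354

0.5354


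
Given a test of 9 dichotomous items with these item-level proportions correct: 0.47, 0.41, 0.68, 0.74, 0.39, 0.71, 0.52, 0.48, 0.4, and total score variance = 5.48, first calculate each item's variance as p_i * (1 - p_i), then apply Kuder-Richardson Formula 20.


For each item, compute p_i * q_i:
  Item 1: 0.47 * 0.53 = 0.2491
  Item 2: 0.41 * 0.59 = 0.2419
  Item 3: 0.68 * 0.32 = 0.2176
  Item 4: 0.74 * 0.26 = 0.1924
  Item 5: 0.39 * 0.61 = 0.2379
  Item 6: 0.71 * 0.29 = 0.2059
  Item 7: 0.52 * 0.48 = 0.2496
  Item 8: 0.48 * 0.52 = 0.2496
  Item 9: 0.4 * 0.6 = 0.24
Sum(p_i * q_i) = 0.2491 + 0.2419 + 0.2176 + 0.1924 + 0.2379 + 0.2059 + 0.2496 + 0.2496 + 0.24 = 2.084
KR-20 = (k/(k-1)) * (1 - Sum(p_i*q_i) / Var_total)
= (9/8) * (1 - 2.084/5.48)
= 1.125 * 0.6197
KR-20 = 0.6972

0.6972


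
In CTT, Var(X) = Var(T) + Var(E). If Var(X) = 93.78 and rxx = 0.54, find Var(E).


var_true = rxx * var_obs = 0.54 * 93.78 = 50.6412
var_error = var_obs - var_true
var_error = 93.78 - 50.6412
var_error = 43.1388

43.1388


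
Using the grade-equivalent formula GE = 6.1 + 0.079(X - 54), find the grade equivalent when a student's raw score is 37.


raw - median = 37 - 54 = -17
slope * diff = 0.079 * -17 = -1.343
GE = 6.1 + -1.343
GE = 4.757

4.757


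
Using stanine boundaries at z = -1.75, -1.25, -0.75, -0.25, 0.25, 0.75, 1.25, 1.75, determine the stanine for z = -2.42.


Stanine boundaries: [-1.75, -1.25, -0.75, -0.25, 0.25, 0.75, 1.25, 1.75]
z = -2.42
Check each boundary:
  z < -1.75
  z < -1.25
  z < -0.75
  z < -0.25
  z < 0.25
  z < 0.75
  z < 1.25
  z < 1.75
Highest qualifying boundary gives stanine = 1

1


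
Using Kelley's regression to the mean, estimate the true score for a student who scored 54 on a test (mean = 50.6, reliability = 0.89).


T_est = rxx * X + (1 - rxx) * mean
T_est = 0.89 * 54 + 0.11 * 50.6
T_est = 48.06 + 5.566
T_est = 53.626

53.626


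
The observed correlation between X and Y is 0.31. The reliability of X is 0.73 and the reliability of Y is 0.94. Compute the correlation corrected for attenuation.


r_corrected = rxy / sqrt(rxx * ryy)
= 0.31 / sqrt(0.73 * 0.94)
= 0.31 / sqrt(0.6862)
= 0.31 / 0.828372
r_corrected = 0.3742

0.3742


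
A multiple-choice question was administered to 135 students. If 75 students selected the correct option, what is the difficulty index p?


Item difficulty p = number correct / total examinees
p = 75 / 135
p = 0.5556

0.5556


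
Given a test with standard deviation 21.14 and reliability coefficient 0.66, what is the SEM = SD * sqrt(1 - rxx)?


SEM = SD * sqrt(1 - rxx)
SEM = 21.14 * sqrt(1 - 0.66)
SEM = 21.14 * sqrt(0.34) = 21.14 * 0.583095
SEM = 12.3266

12.3266


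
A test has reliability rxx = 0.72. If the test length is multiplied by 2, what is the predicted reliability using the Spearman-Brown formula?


r_new = (n * rxx) / (1 + (n-1) * rxx)
r_new = (2 * 0.72) / (1 + 1 * 0.72)
r_new = 1.44 / 1.72
r_new = 0.8372

0.8372


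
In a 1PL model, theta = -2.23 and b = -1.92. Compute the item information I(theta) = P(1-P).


P = 1/(1+exp(-(-2.23--1.92))) = 0.4231
I = P*(1-P) = 0.4231 * 0.5769
I = 0.2441

0.2441


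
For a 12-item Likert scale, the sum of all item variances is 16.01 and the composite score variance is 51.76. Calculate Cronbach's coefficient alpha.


alpha = (k/(k-1)) * (1 - sum(si^2)/s_total^2)
= (12/11) * (1 - 16.01/51.76)
alpha = 0.7535

0.7535


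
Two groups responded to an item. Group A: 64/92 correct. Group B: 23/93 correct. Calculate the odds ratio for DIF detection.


Odds_A = 64/28 = 2.2857
Odds_B = 23/70 = 0.3286
OR = Odds_A / Odds_B = 2.2857 / 0.3286
Exactly, OR = (64 * 70) / (28 * 23) = 4480 / 644
OR = 6.9565

6.9565


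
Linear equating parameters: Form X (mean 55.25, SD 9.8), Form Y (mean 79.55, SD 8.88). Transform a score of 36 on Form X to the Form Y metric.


slope = SD_Y / SD_X = 8.88 / 9.8 ~ 0.9061
intercept = mean_Y - slope * mean_X = 79.55 - (8.88 / 9.8) * 55.25 ~ 29.4867
Y = slope * X + intercept. To avoid rounding drift from the rounded slope/intercept, evaluate the equivalent form Y = mean_Y + SD_Y * (X - mean_X) / SD_X at full precision:
Y = 79.55 + 8.88 * (36 - 55.25) / 9.8
Y = 79.55 - 8.88 * 19.25 / 9.8
Y = 79.55 - 170.94 / 9.8
Y = 79.55 - 17.4429
Y = 62.1071

62.1071


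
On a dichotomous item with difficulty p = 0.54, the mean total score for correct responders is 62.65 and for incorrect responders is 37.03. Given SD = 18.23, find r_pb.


q = 1 - p = 0.46
rpb = ((M1 - M0) / SD) * sqrt(p * q)
rpb = ((62.65 - 37.03) / 18.23) * sqrt(0.54 * 0.46)
rpb = 0.7004

0.7004


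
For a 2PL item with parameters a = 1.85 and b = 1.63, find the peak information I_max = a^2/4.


For 2PL, max info at theta = b = 1.63
I_max = a^2 / 4 = 1.85^2 / 4
= 3.4225 / 4
I_max = 0.8556

0.8556


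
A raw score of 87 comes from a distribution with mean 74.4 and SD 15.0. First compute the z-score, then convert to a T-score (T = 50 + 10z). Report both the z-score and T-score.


z = (X - mean) / SD = (87 - 74.4) / 15.0
z = 12.6 / 15.0
z = 0.84
T-score = T = 50 + 10z
Carry z at full precision (z = 12.6 / 15.0) into the conversion:
T-score = 50 + 10 * (12.6 / 15.0) = 50 + 126 / 15.0
T-score = 50 + 8.4
T-score = 58.4

58.4


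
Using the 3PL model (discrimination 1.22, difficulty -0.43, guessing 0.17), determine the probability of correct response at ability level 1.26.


logit = 1.22*(1.26 - -0.43) = 2.0618
P* = 1/(1 + exp(-2.0618)) = 0.8871
P = 0.17 + (1 - 0.17) * 0.8871
P = 0.9063

0.9063


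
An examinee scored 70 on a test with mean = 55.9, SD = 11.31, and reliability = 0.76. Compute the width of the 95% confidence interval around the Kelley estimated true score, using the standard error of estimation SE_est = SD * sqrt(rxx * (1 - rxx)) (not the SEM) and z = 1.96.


True score estimate = 0.76*70 + 0.24*55.9 = 66.616
SE_est = SD * sqrt(rxx * (1 - rxx)) = 11.31 * sqrt(0.76 * 0.24) = 11.31 * sqrt(0.1824) = 4.83031
CI = T_est +/- z * SE_est, so width = 2 * z * SE_est = 2 * 1.96 * 4.83031
Width = 18.9348

18.9348


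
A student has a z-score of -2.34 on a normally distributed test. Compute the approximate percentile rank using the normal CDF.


CDF(z) = 0.5 * (1 + erf(z/sqrt(2)))
erf(-1.6546) = -0.9807
CDF = 0.0096
Percentile rank = 0.0096 * 100 = 0.96

0.96


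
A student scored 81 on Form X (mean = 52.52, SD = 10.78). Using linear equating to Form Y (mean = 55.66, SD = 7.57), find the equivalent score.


slope = SD_Y / SD_X = 7.57 / 10.78 ~ 0.7022
intercept = mean_Y - slope * mean_X = 55.66 - (7.57 / 10.78) * 52.52 ~ 18.7791
Y = slope * X + intercept. To avoid rounding drift from the rounded slope/intercept, evaluate the equivalent form Y = mean_Y + SD_Y * (X - mean_X) / SD_X at full precision:
Y = 55.66 + 7.57 * (81 - 52.52) / 10.78
Y = 55.66 + 7.57 * 28.48 / 10.78
Y = 55.66 + 215.5936 / 10.78
Y = 55.66 + 19.9994
Y = 75.6594

75.6594


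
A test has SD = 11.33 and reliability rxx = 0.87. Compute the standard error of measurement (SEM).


SEM = SD * sqrt(1 - rxx)
SEM = 11.33 * sqrt(1 - 0.87)
SEM = 11.33 * sqrt(0.13) = 11.33 * 0.360555
SEM = 4.0851

4.0851


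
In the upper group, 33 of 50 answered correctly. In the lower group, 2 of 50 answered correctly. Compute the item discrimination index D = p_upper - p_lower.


p_upper = 33/50 = 0.66
p_lower = 2/50 = 0.04
D = 0.66 - 0.04 = 0.62

0.62


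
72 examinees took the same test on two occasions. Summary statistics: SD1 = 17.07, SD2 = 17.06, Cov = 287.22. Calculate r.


r = cov(X,Y) / (SD_X * SD_Y)
r = 287.22 / (17.07 * 17.06)
r = 287.22 / 291.2142
r = 0.9863

0.9863


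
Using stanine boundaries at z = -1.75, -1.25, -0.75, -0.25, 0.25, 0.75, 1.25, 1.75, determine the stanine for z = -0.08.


Stanine boundaries: [-1.75, -1.25, -0.75, -0.25, 0.25, 0.75, 1.25, 1.75]
z = -0.08
Check each boundary:
  z >= -1.75 -> could be stanine 2
  z >= -1.25 -> could be stanine 3
  z >= -0.75 -> could be stanine 4
  z >= -0.25 -> could be stanine 5
  z < 0.25
  z < 0.75
  z < 1.25
  z < 1.75
Highest qualifying boundary gives stanine = 5

5


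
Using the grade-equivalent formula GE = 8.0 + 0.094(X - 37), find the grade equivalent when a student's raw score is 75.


raw - median = 75 - 37 = 38
slope * diff = 0.094 * 38 = 3.572
GE = 8.0 + 3.572
GE = 11.572

11.572


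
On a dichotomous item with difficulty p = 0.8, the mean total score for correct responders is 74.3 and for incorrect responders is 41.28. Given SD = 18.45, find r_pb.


q = 1 - p = 0.2
rpb = ((M1 - M0) / SD) * sqrt(p * q)
rpb = ((74.3 - 41.28) / 18.45) * sqrt(0.8 * 0.2)
rpb = 0.7159

0.7159


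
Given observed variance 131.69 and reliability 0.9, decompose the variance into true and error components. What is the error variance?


var_true = rxx * var_obs = 0.9 * 131.69 = 118.521
var_error = var_obs - var_true
var_error = 131.69 - 118.521
var_error = 13.169

13.169


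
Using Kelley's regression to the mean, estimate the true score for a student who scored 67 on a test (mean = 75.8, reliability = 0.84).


T_est = rxx * X + (1 - rxx) * mean
T_est = 0.84 * 67 + 0.16 * 75.8
T_est = 56.28 + 12.128
T_est = 68.408

68.408


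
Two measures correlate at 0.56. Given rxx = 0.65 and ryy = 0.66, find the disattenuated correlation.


r_corrected = rxy / sqrt(rxx * ryy)
= 0.56 / sqrt(0.65 * 0.66)
= 0.56 / sqrt(0.429)
= 0.56 / 0.654981
r_corrected = 0.855

0.855


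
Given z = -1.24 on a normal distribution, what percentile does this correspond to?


CDF(z) = 0.5 * (1 + erf(z/sqrt(2)))
erf(-0.8768) = -0.785
CDF = 0.1075
Percentile rank = 0.1075 * 100 = 10.75

10.75


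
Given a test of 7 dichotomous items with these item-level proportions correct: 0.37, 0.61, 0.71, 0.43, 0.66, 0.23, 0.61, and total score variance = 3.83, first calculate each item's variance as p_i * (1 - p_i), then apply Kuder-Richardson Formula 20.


For each item, compute p_i * q_i:
  Item 1: 0.37 * 0.63 = 0.2331
  Item 2: 0.61 * 0.39 = 0.2379
  Item 3: 0.71 * 0.29 = 0.2059
  Item 4: 0.43 * 0.57 = 0.2451
  Item 5: 0.66 * 0.34 = 0.2244
  Item 6: 0.23 * 0.77 = 0.1771
  Item 7: 0.61 * 0.39 = 0.2379
Sum(p_i * q_i) = 0.2331 + 0.2379 + 0.2059 + 0.2451 + 0.2244 + 0.1771 + 0.2379 = 1.5614
KR-20 = (k/(k-1)) * (1 - Sum(p_i*q_i) / Var_total)
= (7/6) * (1 - 1.5614/3.83)
= 1.1667 * 0.5923
KR-20 = 0.691

0.691


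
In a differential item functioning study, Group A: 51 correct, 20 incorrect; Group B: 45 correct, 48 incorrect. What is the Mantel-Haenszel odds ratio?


Odds_A = 51/20 = 2.55
Odds_B = 45/48 = 0.9375
OR = Odds_A / Odds_B = 2.55 / 0.9375
Exactly, OR = (51 * 48) / (20 * 45) = 2448 / 900
OR = 2.72

2.72


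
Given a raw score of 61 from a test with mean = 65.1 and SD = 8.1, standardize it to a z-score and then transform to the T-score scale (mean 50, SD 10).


z = (X - mean) / SD = (61 - 65.1) / 8.1
z = -4.1 / 8.1
z = -0.5062
T-score = T = 50 + 10z
Carry z at full precision (z = -4.1 / 8.1) into the conversion:
T-score = 50 + 10 * (-4.1 / 8.1) = 50 + -41 / 8.1
T-score = 50 + -5.0617
T-score = 44.9383

44.9383


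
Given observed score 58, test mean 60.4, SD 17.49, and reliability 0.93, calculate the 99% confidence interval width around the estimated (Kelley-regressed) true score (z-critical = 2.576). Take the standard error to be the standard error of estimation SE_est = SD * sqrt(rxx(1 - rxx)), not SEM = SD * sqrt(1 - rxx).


True score estimate = 0.93*58 + 0.07*60.4 = 58.168
SE_est = SD * sqrt(rxx * (1 - rxx)) = 17.49 * sqrt(0.93 * 0.07) = 17.49 * sqrt(0.0651) = 4.462521
CI = T_est +/- z * SE_est, so width = 2 * z * SE_est = 2 * 2.576 * 4.462521
Width = 22.9909

22.9909


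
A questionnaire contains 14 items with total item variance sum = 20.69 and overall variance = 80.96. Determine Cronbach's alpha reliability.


alpha = (k/(k-1)) * (1 - sum(si^2)/s_total^2)
= (14/13) * (1 - 20.69/80.96)
alpha = 0.8017

0.8017


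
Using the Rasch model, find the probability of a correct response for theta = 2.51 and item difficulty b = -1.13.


theta - b = 2.51 - -1.13 = 3.64
exp(-(theta - b)) = exp(-3.64) = 0.0263
P = 1 / (1 + 0.0263)
P = 0.9744

0.9744


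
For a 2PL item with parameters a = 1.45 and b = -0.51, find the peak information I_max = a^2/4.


For 2PL, max info at theta = b = -0.51
I_max = a^2 / 4 = 1.45^2 / 4
= 2.1025 / 4
I_max = 0.5256

0.5256


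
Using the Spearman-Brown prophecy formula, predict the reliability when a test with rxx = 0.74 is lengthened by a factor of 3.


r_new = (n * rxx) / (1 + (n-1) * rxx)
r_new = (3 * 0.74) / (1 + 2 * 0.74)
r_new = 2.22 / 2.48
r_new = 0.8952

0.8952


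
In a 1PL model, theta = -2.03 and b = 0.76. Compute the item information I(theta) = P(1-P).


P = 1/(1+exp(-(-2.03-0.76))) = 0.0579
I = P*(1-P) = 0.0579 * 0.9421
I = 0.0545

0.0545


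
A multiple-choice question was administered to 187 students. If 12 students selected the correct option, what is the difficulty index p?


Item difficulty p = number correct / total examinees
p = 12 / 187
p = 0.0642

0.0642


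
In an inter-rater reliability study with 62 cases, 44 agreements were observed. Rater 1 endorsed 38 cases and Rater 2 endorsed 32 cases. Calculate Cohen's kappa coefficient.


P_o = 44/62 = 0.709677
P_e = (38*32 + 24*30) / 3844 = 0.503642
kappa = (P_o - P_e) / (1 - P_e)
kappa = (0.709677 - 0.503642) / (1 - 0.503642)
kappa = 0.4151

0.4151


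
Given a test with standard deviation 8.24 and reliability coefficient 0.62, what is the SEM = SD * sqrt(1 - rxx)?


SEM = SD * sqrt(1 - rxx)
SEM = 8.24 * sqrt(1 - 0.62)
SEM = 8.24 * sqrt(0.38) = 8.24 * 0.616441
SEM = 5.0795

5.0795


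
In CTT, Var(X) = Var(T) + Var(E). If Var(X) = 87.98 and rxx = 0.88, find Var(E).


var_true = rxx * var_obs = 0.88 * 87.98 = 77.4224
var_error = var_obs - var_true
var_error = 87.98 - 77.4224
var_error = 10.5576

10.5576


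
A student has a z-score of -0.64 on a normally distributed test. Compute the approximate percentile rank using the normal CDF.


CDF(z) = 0.5 * (1 + erf(z/sqrt(2)))
erf(-0.4525) = -0.4778
CDF = 0.2611
Percentile rank = 0.2611 * 100 = 26.11

26.11


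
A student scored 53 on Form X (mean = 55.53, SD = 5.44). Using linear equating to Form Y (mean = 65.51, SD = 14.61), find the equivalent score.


slope = SD_Y / SD_X = 14.61 / 5.44 ~ 2.6857
intercept = mean_Y - slope * mean_X = 65.51 - (14.61 / 5.44) * 55.53 ~ -83.6248
Y = slope * X + intercept. To avoid rounding drift from the rounded slope/intercept, evaluate the equivalent form Y = mean_Y + SD_Y * (X - mean_X) / SD_X at full precision:
Y = 65.51 + 14.61 * (53 - 55.53) / 5.44
Y = 65.51 - 14.61 * 2.53 / 5.44
Y = 65.51 - 36.9633 / 5.44
Y = 65.51 - 6.7947
Y = 58.7153

58.7153


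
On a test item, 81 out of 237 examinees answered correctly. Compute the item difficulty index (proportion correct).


Item difficulty p = number correct / total examinees
p = 81 / 237
p = 0.3418

0.3418


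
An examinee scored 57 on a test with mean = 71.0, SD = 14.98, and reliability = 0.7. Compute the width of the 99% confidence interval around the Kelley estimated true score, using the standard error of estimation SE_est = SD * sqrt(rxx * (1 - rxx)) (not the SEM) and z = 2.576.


True score estimate = 0.7*57 + 0.3*71.0 = 61.2
SE_est = SD * sqrt(rxx * (1 - rxx)) = 14.98 * sqrt(0.7 * 0.3) = 14.98 * sqrt(0.21) = 6.864698
CI = T_est +/- z * SE_est, so width = 2 * z * SE_est = 2 * 2.576 * 6.864698
Width = 35.3669

35.3669


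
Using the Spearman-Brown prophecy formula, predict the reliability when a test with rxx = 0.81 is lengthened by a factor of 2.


r_new = (n * rxx) / (1 + (n-1) * rxx)
r_new = (2 * 0.81) / (1 + 1 * 0.81)
r_new = 1.62 / 1.81
r_new = 0.895

0.895


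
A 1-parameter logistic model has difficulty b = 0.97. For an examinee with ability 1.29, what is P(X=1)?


theta - b = 1.29 - 0.97 = 0.32
exp(-(theta - b)) = exp(-0.32) = 0.7261
P = 1 / (1 + 0.7261)
P = 0.5793

0.5793


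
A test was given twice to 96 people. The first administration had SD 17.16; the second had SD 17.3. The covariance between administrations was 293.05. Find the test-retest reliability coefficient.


r = cov(X,Y) / (SD_X * SD_Y)
r = 293.05 / (17.16 * 17.3)
r = 293.05 / 296.868
r = 0.9871

0.9871


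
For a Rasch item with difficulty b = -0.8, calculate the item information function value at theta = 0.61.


P = 1/(1+exp(-(0.61--0.8))) = 0.8038
I = P*(1-P) = 0.8038 * 0.1962
I = 0.1577

0.1577


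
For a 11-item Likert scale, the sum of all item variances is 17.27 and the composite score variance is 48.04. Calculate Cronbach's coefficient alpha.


alpha = (k/(k-1)) * (1 - sum(si^2)/s_total^2)
= (11/10) * (1 - 17.27/48.04)
alpha = 0.7046

0.7046


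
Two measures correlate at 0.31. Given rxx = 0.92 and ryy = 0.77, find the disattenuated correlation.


r_corrected = rxy / sqrt(rxx * ryy)
= 0.31 / sqrt(0.92 * 0.77)
= 0.31 / sqrt(0.7084)
= 0.31 / 0.841665
r_corrected = 0.3683

0.3683


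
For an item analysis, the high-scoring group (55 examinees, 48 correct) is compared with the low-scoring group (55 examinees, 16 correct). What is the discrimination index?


p_upper = 48/55 = 0.8727
p_lower = 16/55 = 0.2909
D = 0.8727 - 0.2909 = 0.5818

0.5818


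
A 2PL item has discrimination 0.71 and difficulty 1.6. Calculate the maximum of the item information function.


For 2PL, max info at theta = b = 1.6
I_max = a^2 / 4 = 0.71^2 / 4
= 0.5041 / 4
I_max = 0.126

0.126


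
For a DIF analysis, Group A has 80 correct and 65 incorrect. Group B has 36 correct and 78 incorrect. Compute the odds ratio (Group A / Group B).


Odds_A = 80/65 = 1.2308
Odds_B = 36/78 = 0.4615
OR = Odds_A / Odds_B = 1.2308 / 0.4615
Exactly, OR = (80 * 78) / (65 * 36) = 6240 / 2340
OR = 2.6667

2.6667


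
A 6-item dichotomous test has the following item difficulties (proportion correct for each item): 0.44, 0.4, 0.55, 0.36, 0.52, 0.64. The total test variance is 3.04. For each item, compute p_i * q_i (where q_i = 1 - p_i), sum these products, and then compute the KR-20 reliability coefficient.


For each item, compute p_i * q_i:
  Item 1: 0.44 * 0.56 = 0.2464
  Item 2: 0.4 * 0.6 = 0.24
  Item 3: 0.55 * 0.45 = 0.2475
  Item 4: 0.36 * 0.64 = 0.2304
  Item 5: 0.52 * 0.48 = 0.2496
  Item 6: 0.64 * 0.36 = 0.2304
Sum(p_i * q_i) = 0.2464 + 0.24 + 0.2475 + 0.2304 + 0.2496 + 0.2304 = 1.4443
KR-20 = (k/(k-1)) * (1 - Sum(p_i*q_i) / Var_total)
= (6/5) * (1 - 1.4443/3.04)
= 1.2 * 0.5249
KR-20 = 0.6299

0.6299


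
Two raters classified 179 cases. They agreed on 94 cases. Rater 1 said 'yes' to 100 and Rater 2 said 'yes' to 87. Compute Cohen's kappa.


P_o = 94/179 = 0.52514
P_e = (100*87 + 79*92) / 32041 = 0.498361
kappa = (P_o - P_e) / (1 - P_e)
kappa = (0.52514 - 0.498361) / (1 - 0.498361)
kappa = 0.0534

0.0534


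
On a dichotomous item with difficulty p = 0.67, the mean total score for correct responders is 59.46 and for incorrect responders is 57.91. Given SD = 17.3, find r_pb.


q = 1 - p = 0.33
rpb = ((M1 - M0) / SD) * sqrt(p * q)
rpb = ((59.46 - 57.91) / 17.3) * sqrt(0.67 * 0.33)
rpb = 0.0421

0.0421


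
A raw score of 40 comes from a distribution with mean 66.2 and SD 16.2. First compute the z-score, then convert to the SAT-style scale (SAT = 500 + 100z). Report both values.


z = (X - mean) / SD = (40 - 66.2) / 16.2
z = -26.2 / 16.2
z = -1.6173
SAT-scale = SAT = 500 + 100z
Carry z at full precision (z = -26.2 / 16.2) into the conversion:
SAT-scale = 500 + 100 * (-26.2 / 16.2) = 500 + -2620 / 16.2
SAT-scale = 500 + -161.7284
SAT-scale = 338.2716

338.2716


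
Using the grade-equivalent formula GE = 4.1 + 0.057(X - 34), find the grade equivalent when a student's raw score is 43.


raw - median = 43 - 34 = 9
slope * diff = 0.057 * 9 = 0.513
GE = 4.1 + 0.513
GE = 4.613

4.613


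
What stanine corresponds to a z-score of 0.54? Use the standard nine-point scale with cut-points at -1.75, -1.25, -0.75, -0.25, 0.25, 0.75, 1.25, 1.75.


Stanine boundaries: [-1.75, -1.25, -0.75, -0.25, 0.25, 0.75, 1.25, 1.75]
z = 0.54
Check each boundary:
  z >= -1.75 -> could be stanine 2
  z >= -1.25 -> could be stanine 3
  z >= -0.75 -> could be stanine 4
  z >= -0.25 -> could be stanine 5
  z >= 0.25 -> could be stanine 6
  z < 0.75
  z < 1.25
  z < 1.75
Highest qualifying boundary gives stanine = 6

6


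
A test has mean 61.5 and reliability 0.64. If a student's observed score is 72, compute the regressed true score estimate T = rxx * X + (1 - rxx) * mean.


T_est = rxx * X + (1 - rxx) * mean
T_est = 0.64 * 72 + 0.36 * 61.5
T_est = 46.08 + 22.14
T_est = 68.22

68.22


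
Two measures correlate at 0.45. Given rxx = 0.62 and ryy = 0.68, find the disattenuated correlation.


r_corrected = rxy / sqrt(rxx * ryy)
= 0.45 / sqrt(0.62 * 0.68)
= 0.45 / sqrt(0.4216)
= 0.45 / 0.649307
r_corrected = 0.693

0.693


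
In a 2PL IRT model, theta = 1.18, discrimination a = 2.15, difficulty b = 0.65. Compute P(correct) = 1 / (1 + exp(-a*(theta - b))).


a*(theta - b) = 2.15 * (1.18 - 0.65) = 1.1395
exp(-1.1395) = 0.32
P = 1 / (1 + 0.32)
P = 0.7576

0.7576


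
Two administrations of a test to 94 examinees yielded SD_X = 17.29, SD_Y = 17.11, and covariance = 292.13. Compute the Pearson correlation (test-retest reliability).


r = cov(X,Y) / (SD_X * SD_Y)
r = 292.13 / (17.29 * 17.11)
r = 292.13 / 295.8319
r = 0.9875

0.9875
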